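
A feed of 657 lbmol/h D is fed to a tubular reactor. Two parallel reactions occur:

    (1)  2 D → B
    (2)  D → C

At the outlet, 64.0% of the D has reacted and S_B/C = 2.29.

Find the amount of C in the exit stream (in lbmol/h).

75.4 lbmol/h

Conversion of D: D consumed = 0.64 × 657 = 420.5 lbmol/h = 2ξ₁ + 1ξ₂.
Selectivity: 1ξ₁ / (1ξ₂) = 2.29 → ξ₁ = 2.29 ξ₂.
Substitute: (2·2.29 + 1) ξ₂ = 420.5 → ξ₂ = 75.35 lbmol/h, ξ₁ = 172.6 lbmol/h.
Outlet amounts (n = n₀ + Σ ν·ξ):
  D: 657 − 2(172.6) − 1(75.35) = 236.5
  B: 0 + 1(172.6) = 172.6
  C: 0 + 1(75.35) = 75.35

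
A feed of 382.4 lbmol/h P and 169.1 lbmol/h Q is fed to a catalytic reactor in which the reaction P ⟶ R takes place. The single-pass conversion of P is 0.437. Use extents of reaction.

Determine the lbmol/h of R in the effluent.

P reacted = 0.437 × 382.4 = 167.1 lbmol/h; ν_P = −1, so ξ = 167.1/1 = 167.1 lbmol/h.
Outlet amounts (n = n₀ + ν ξ):
  P: 382.4 − 1(167.1) = 215.3
  R: 0 + 1(167.1) = 167.1
  Q: 169.1 (inert)

167 lbmol/h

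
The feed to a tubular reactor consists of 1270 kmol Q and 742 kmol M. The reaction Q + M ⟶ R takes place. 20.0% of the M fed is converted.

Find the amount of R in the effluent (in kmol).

M reacted = 0.2 × 742 = 148.4 kmol; ν_M = −1, so ξ = 148.4/1 = 148.4 kmol.
Outlet amounts (n = n₀ + ν ξ):
  Q: 1270 − 1(148.4) = 1122
  M: 742 − 1(148.4) = 593.6
  R: 0 + 1(148.4) = 148.4

148 kmol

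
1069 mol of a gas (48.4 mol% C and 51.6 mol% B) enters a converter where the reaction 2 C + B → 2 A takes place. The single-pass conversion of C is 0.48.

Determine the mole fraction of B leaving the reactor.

C reacted = 0.48 × 517.4 = 248.4 mol; ν_C = −2, so ξ = 248.4/2 = 124.2 mol.
Outlet amounts (n = n₀ + ν ξ):
  C: 517.4 − 2(124.2) = 269
  B: 551.6 − 1(124.2) = 427.4
  A: 0 + 2(124.2) = 248.4
Total out = 944.8 mol; y_B = 427.4 / 944.8 = 0.4524.

0.452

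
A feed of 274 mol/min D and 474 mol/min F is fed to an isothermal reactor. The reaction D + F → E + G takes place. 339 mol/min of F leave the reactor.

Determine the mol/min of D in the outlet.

For F: n = n₀ − 1ξ → 339 = 474 − 1ξ, giving ξ = 135 mol/min.
Outlet amounts (n = n₀ + ν ξ):
  D: 274 − 1(135) = 139
  F: 474 − 1(135) = 339
  E: 0 + 1(135) = 135
  G: 0 + 1(135) = 135

139 mol/min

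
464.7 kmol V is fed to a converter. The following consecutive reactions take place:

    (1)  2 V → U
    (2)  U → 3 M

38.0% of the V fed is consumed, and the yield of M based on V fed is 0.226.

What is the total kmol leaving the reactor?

446 kmol

Conversion of V: V consumed = 2ξ₁ = 0.38 × 464.7 → ξ₁ = 88.29 kmol.
Yield of M: 3ξ₂ / 464.7 = 0.226 → ξ₂ = 35.01 kmol.
Outlet amounts (n = n₀ + Σ ν·ξ):
  V: 464.7 − 2(88.29) = 288.1
  U: 0 + 1(88.29) − 1(35.01) = 53.29
  M: 0 + 3(35.01) = 105
Total out = 288.1 + 53.29 + 105 = 446.4 kmol.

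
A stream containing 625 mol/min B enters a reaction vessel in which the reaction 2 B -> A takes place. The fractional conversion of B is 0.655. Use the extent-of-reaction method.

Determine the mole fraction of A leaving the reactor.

B reacted = 0.655 × 625 = 409.4 mol/min; ν_B = −2, so ξ = 409.4/2 = 204.7 mol/min.
Outlet amounts (n = n₀ + ν ξ):
  B: 625 − 2(204.7) = 215.6
  A: 0 + 1(204.7) = 204.7
Total out = 420.3 mol/min; y_A = 204.7 / 420.3 = 0.487.

0.487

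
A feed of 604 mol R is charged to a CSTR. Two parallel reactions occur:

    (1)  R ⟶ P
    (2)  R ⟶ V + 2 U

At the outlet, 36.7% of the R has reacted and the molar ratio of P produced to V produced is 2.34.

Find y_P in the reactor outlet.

Conversion of R: R consumed = 0.367 × 604 = 221.7 mol = 1ξ₁ + 1ξ₂.
Selectivity: 1ξ₁ / (1ξ₂) = 2.34 → ξ₁ = 2.34 ξ₂.
Substitute: (1·2.34 + 1) ξ₂ = 221.7 → ξ₂ = 66.37 mol, ξ₁ = 155.3 mol.
Outlet amounts (n = n₀ + Σ ν·ξ):
  R: 604 − 1(155.3) − 1(66.37) = 382.3
  P: 0 + 1(155.3) = 155.3
  V: 0 + 1(66.37) = 66.37
  U: 0 + 2(66.37) = 132.7
Total out = 736.7 mol; y_P = 155.3 / 736.7 = 0.2108.

0.211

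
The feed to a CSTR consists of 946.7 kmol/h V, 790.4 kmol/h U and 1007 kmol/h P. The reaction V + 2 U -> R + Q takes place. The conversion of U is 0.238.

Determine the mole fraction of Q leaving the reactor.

U reacted = 0.238 × 790.4 = 188.1 kmol/h; ν_U = −2, so ξ = 188.1/2 = 94.06 kmol/h.
Outlet amounts (n = n₀ + ν ξ):
  V: 946.7 − 1(94.06) = 852.6
  U: 790.4 − 2(94.06) = 602.3
  R: 0 + 1(94.06) = 94.06
  Q: 0 + 1(94.06) = 94.06
  P: 1007 (inert)
Total out = 2650 kmol/h; y_Q = 94.06 / 2650 = 0.03549.

0.0355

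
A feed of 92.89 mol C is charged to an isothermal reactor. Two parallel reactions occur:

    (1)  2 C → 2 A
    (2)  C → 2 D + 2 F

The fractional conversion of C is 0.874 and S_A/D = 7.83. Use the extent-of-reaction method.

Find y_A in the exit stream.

0.71

Conversion of C: C consumed = 0.874 × 92.89 = 81.19 mol = 2ξ₁ + 1ξ₂.
Selectivity: 2ξ₁ / (2ξ₂) = 7.83 → ξ₁ = 7.83 ξ₂.
Substitute: (2·7.83 + 1) ξ₂ = 81.19 → ξ₂ = 4.873 mol, ξ₁ = 38.16 mol.
Outlet amounts (n = n₀ + Σ ν·ξ):
  C: 92.89 − 2(38.16) − 1(4.873) = 11.7
  A: 0 + 2(38.16) = 76.31
  D: 0 + 2(4.873) = 9.746
  F: 0 + 2(4.873) = 9.746
Total out = 107.5 mol; y_A = 76.31 / 107.5 = 0.7098.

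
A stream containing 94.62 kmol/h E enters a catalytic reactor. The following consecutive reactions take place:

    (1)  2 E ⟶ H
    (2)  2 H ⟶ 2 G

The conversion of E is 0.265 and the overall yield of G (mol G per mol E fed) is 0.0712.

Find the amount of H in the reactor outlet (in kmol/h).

5.8 kmol/h

Conversion of E: E consumed = 2ξ₁ = 0.265 × 94.62 → ξ₁ = 12.54 kmol/h.
Yield of G: 2ξ₂ / 94.62 = 0.0712 → ξ₂ = 3.368 kmol/h.
Outlet amounts (n = n₀ + Σ ν·ξ):
  E: 94.62 − 2(12.54) = 69.55
  H: 0 + 1(12.54) − 2(3.368) = 5.8
  G: 0 + 2(3.368) = 6.737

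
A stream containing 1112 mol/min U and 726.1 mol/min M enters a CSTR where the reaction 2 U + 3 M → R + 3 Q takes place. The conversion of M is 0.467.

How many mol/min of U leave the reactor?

M reacted = 0.467 × 726.1 = 339.1 mol/min; ν_M = −3, so ξ = 339.1/3 = 113 mol/min.
Outlet amounts (n = n₀ + ν ξ):
  U: 1112 − 2(113) = 885.9
  M: 726.1 − 3(113) = 387
  R: 0 + 1(113) = 113
  Q: 0 + 3(113) = 339.1

886 mol/min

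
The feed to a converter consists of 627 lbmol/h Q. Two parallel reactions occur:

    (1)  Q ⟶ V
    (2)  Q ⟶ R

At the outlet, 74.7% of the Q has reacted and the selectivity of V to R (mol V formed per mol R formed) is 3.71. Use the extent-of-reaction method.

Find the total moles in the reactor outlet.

Conversion of Q: Q consumed = 0.747 × 627 = 468.4 lbmol/h = 1ξ₁ + 1ξ₂.
Selectivity: 1ξ₁ / (1ξ₂) = 3.71 → ξ₁ = 3.71 ξ₂.
Substitute: (1·3.71 + 1) ξ₂ = 468.4 → ξ₂ = 99.44 lbmol/h, ξ₁ = 368.9 lbmol/h.
Outlet amounts (n = n₀ + Σ ν·ξ):
  Q: 627 − 1(368.9) − 1(99.44) = 158.6
  V: 0 + 1(368.9) = 368.9
  R: 0 + 1(99.44) = 99.44
Total out = 158.6 + 368.9 + 99.44 = 627 lbmol/h.

627 lbmol/h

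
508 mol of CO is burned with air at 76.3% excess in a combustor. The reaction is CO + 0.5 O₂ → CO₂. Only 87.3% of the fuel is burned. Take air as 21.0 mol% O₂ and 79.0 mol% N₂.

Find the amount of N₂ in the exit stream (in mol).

Stoichiometric O₂ = 0.5 × 508 = 254 mol; O₂ fed = 254 × 1.763 = 447.8 mol.
N₂ fed = 447.8 × 79/21 = 1685 mol.
Fuel reacted = 0.873 × 508 → ξ = 443.5 mol.
Outlet (n = n₀ + ν ξ):
  CO: 508 − 1(443.5) = 64.52
  O₂: 447.8 − 0.5(443.5) = 226.1
  N₂: 1685 (inert)
  CO₂: 0 + 1(443.5) = 443.5

1680 mol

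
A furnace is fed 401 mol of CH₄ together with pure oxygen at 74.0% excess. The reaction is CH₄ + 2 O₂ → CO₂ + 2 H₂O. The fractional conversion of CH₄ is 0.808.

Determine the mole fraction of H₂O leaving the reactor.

0.361

Stoichiometric O₂ = 2 × 401 = 802 mol; O₂ fed = 802 × 1.740 = 1395 mol.
Fuel reacted = 0.808 × 401 → ξ = 324 mol.
Outlet (n = n₀ + ν ξ):
  CH₄: 401 − 1(324) = 76.99
  O₂: 1395 − 2(324) = 747.5
  CO₂: 0 + 1(324) = 324
  H₂O: 0 + 2(324) = 648
Total out = 1796 mol; y_H₂O = 648 / 1796 = 0.3607.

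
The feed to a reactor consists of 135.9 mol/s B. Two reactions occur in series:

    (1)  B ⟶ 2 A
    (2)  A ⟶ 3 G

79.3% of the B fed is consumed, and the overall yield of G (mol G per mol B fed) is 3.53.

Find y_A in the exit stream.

0.0987

Conversion of B: B consumed = 1ξ₁ = 0.793 × 135.9 → ξ₁ = 107.8 mol/s.
Yield of G: 3ξ₂ / 135.9 = 3.53 → ξ₂ = 159.9 mol/s.
Outlet amounts (n = n₀ + Σ ν·ξ):
  B: 135.9 − 1(107.8) = 28.13
  A: 0 + 2(107.8) − 1(159.9) = 55.63
  G: 0 + 3(159.9) = 479.7
Total out = 563.5 mol/s; y_A = 55.63 / 563.5 = 0.09872.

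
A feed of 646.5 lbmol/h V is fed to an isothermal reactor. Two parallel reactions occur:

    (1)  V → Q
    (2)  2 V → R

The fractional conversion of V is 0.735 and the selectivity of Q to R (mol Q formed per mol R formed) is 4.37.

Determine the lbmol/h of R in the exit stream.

Conversion of V: V consumed = 0.735 × 646.5 = 475.2 lbmol/h = 1ξ₁ + 2ξ₂.
Selectivity: 1ξ₁ / (1ξ₂) = 4.37 → ξ₁ = 4.37 ξ₂.
Substitute: (1·4.37 + 2) ξ₂ = 475.2 → ξ₂ = 74.6 lbmol/h, ξ₁ = 326 lbmol/h.
Outlet amounts (n = n₀ + Σ ν·ξ):
  V: 646.5 − 1(326) − 2(74.6) = 171.3
  Q: 0 + 1(326) = 326
  R: 0 + 1(74.6) = 74.6

74.6 lbmol/h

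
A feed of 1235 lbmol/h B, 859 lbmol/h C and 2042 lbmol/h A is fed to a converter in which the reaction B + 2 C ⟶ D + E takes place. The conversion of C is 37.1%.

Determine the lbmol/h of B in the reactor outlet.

1080 lbmol/h

C reacted = 0.371 × 859 = 318.7 lbmol/h; ν_C = −2, so ξ = 318.7/2 = 159.3 lbmol/h.
Outlet amounts (n = n₀ + ν ξ):
  B: 1235 − 1(159.3) = 1076
  C: 859 − 2(159.3) = 540.3
  D: 0 + 1(159.3) = 159.3
  E: 0 + 1(159.3) = 159.3
  A: 2042 (inert)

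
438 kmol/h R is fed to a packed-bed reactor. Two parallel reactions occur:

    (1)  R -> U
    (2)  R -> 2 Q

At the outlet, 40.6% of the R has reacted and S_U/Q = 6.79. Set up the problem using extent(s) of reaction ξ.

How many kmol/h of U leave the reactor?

Conversion of R: R consumed = 0.406 × 438 = 177.8 kmol/h = 1ξ₁ + 1ξ₂.
Selectivity: 1ξ₁ / (2ξ₂) = 6.79 → ξ₁ = 13.58 ξ₂.
Substitute: (1·13.58 + 1) ξ₂ = 177.8 → ξ₂ = 12.2 kmol/h, ξ₁ = 165.6 kmol/h.
Outlet amounts (n = n₀ + Σ ν·ξ):
  R: 438 − 1(165.6) − 1(12.2) = 260.2
  U: 0 + 1(165.6) = 165.6
  Q: 0 + 2(12.2) = 24.39

166 kmol/h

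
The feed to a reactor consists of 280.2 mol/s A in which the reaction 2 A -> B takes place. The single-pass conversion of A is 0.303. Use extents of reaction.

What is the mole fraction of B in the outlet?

0.179

A reacted = 0.303 × 280.2 = 84.9 mol/s; ν_A = −2, so ξ = 84.9/2 = 42.45 mol/s.
Outlet amounts (n = n₀ + ν ξ):
  A: 280.2 − 2(42.45) = 195.3
  B: 0 + 1(42.45) = 42.45
Total out = 237.7 mol/s; y_B = 42.45 / 237.7 = 0.1786.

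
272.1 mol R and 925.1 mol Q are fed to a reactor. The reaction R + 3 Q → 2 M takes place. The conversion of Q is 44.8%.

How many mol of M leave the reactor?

276 mol

Q reacted = 0.448 × 925.1 = 414.4 mol; ν_Q = −3, so ξ = 414.4/3 = 138.1 mol.
Outlet amounts (n = n₀ + ν ξ):
  R: 272.1 − 1(138.1) = 134
  Q: 925.1 − 3(138.1) = 510.7
  M: 0 + 2(138.1) = 276.3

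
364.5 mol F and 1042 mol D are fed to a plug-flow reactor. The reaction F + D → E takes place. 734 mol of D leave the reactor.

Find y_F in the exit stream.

0.0514

For D: n = n₀ − 1ξ → 734 = 1042 − 1ξ, giving ξ = 308 mol.
Outlet amounts (n = n₀ + ν ξ):
  F: 364.5 − 1(308) = 56.5
  D: 1042 − 1(308) = 734
  E: 0 + 1(308) = 308
Total out = 1098 mol; y_F = 56.5 / 1098 = 0.05143.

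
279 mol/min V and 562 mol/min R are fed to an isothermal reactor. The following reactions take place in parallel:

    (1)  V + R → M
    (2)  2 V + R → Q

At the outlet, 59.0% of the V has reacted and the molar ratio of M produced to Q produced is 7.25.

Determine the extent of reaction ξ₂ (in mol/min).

ξ₂ = 17.8 mol/min

Conversion of V: V consumed = 0.59 × 279 = 164.6 mol/min = 1ξ₁ + 2ξ₂.
Selectivity: 1ξ₁ / (1ξ₂) = 7.25 → ξ₁ = 7.25 ξ₂.
Substitute: (1·7.25 + 2) ξ₂ = 164.6 → ξ₂ = 17.8 mol/min, ξ₁ = 129 mol/min.
Outlet amounts (n = n₀ + Σ ν·ξ):
  V: 279 − 1(129) − 2(17.8) = 114.4
  R: 562 − 1(129) − 1(17.8) = 415.2
  M: 0 + 1(129) = 129
  Q: 0 + 1(17.8) = 17.8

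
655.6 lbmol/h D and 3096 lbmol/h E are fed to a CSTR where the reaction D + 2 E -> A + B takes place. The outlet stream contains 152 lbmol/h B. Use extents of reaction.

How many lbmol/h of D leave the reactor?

For B: n = n₀ + 1ξ → 152 = 0 + 1ξ, giving ξ = 152 lbmol/h.
Outlet amounts (n = n₀ + ν ξ):
  D: 655.6 − 1(152) = 503.6
  E: 3096 − 2(152) = 2792
  A: 0 + 1(152) = 152
  B: 0 + 1(152) = 152

504 lbmol/h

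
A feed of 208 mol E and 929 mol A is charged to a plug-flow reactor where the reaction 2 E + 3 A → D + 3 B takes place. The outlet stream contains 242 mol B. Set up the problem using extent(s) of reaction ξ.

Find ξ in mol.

For B: n = n₀ + 3ξ → 242 = 0 + 3ξ, giving ξ = 80.67 mol.
Outlet amounts (n = n₀ + ν ξ):
  E: 208 − 2(80.67) = 46.67
  A: 929 − 3(80.67) = 687
  D: 0 + 1(80.67) = 80.67
  B: 0 + 3(80.67) = 242

ξ = 80.7 mol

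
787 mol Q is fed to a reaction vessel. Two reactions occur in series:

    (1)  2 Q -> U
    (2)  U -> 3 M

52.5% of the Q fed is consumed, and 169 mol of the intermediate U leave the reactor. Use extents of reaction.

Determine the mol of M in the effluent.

Conversion of Q: Q consumed = 2ξ₁ = 0.525 × 787 → ξ₁ = 206.6 mol.
U balance: n_U = 0 + 1ξ₁ − 1ξ₂ = 169 → ξ₂ = (1·206.6 − 169)/1 = 37.59 mol.
Outlet amounts (n = n₀ + Σ ν·ξ):
  Q: 787 − 2(206.6) = 373.8
  U: 0 + 1(206.6) − 1(37.59) = 169
  M: 0 + 3(37.59) = 112.8

113 mol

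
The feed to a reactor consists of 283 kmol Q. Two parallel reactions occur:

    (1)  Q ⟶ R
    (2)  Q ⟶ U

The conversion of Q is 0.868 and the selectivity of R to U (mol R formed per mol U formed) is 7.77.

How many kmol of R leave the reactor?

Conversion of Q: Q consumed = 0.868 × 283 = 245.6 kmol = 1ξ₁ + 1ξ₂.
Selectivity: 1ξ₁ / (1ξ₂) = 7.77 → ξ₁ = 7.77 ξ₂.
Substitute: (1·7.77 + 1) ξ₂ = 245.6 → ξ₂ = 28.01 kmol, ξ₁ = 217.6 kmol.
Outlet amounts (n = n₀ + Σ ν·ξ):
  Q: 283 − 1(217.6) − 1(28.01) = 37.36
  R: 0 + 1(217.6) = 217.6
  U: 0 + 1(28.01) = 28.01

218 kmol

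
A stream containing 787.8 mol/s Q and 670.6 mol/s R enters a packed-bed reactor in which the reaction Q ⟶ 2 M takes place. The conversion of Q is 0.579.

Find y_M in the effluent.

0.476

Q reacted = 0.579 × 787.8 = 456.1 mol/s; ν_Q = −1, so ξ = 456.1/1 = 456.1 mol/s.
Outlet amounts (n = n₀ + ν ξ):
  Q: 787.8 − 1(456.1) = 331.7
  M: 0 + 2(456.1) = 912.3
  R: 670.6 (inert)
Total out = 1915 mol/s; y_M = 912.3 / 1915 = 0.4765.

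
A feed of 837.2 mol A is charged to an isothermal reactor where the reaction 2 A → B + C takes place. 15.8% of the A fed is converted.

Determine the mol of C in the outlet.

A reacted = 0.158 × 837.2 = 132.3 mol; ν_A = −2, so ξ = 132.3/2 = 66.14 mol.
Outlet amounts (n = n₀ + ν ξ):
  A: 837.2 − 2(66.14) = 704.9
  B: 0 + 1(66.14) = 66.14
  C: 0 + 1(66.14) = 66.14

66.1 mol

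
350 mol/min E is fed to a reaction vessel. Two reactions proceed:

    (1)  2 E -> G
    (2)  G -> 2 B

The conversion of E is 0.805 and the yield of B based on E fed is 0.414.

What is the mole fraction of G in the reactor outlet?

Conversion of E: E consumed = 2ξ₁ = 0.805 × 350 → ξ₁ = 140.9 mol/min.
Yield of B: 2ξ₂ / 350 = 0.414 → ξ₂ = 72.45 mol/min.
Outlet amounts (n = n₀ + Σ ν·ξ):
  E: 350 − 2(140.9) = 68.25
  G: 0 + 1(140.9) − 1(72.45) = 68.42
  B: 0 + 2(72.45) = 144.9
Total out = 281.6 mol/min; y_G = 68.42 / 281.6 = 0.243.

0.243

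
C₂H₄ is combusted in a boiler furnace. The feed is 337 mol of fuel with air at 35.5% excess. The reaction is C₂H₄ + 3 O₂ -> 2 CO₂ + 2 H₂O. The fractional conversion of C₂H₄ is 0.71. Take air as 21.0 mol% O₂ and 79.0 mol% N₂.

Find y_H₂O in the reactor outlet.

0.0698

Stoichiometric O₂ = 3 × 337 = 1011 mol; O₂ fed = 1011 × 1.355 = 1370 mol.
N₂ fed = 1370 × 79/21 = 5153 mol.
Fuel reacted = 0.71 × 337 → ξ = 239.3 mol.
Outlet (n = n₀ + ν ξ):
  C₂H₄: 337 − 1(239.3) = 97.73
  O₂: 1370 − 3(239.3) = 652.1
  N₂: 5153 (inert)
  CO₂: 0 + 2(239.3) = 478.5
  H₂O: 0 + 2(239.3) = 478.5
Total out = 6860 mol; y_H₂O = 478.5 / 6860 = 0.06975.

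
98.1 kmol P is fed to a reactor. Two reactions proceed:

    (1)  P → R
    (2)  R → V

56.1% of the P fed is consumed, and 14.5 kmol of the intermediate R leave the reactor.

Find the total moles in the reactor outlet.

98.1 kmol

Conversion of P: P consumed = 1ξ₁ = 0.561 × 98.1 → ξ₁ = 55.03 kmol.
R balance: n_R = 0 + 1ξ₁ − 1ξ₂ = 14.5 → ξ₂ = (1·55.03 − 14.5)/1 = 40.53 kmol.
Outlet amounts (n = n₀ + Σ ν·ξ):
  P: 98.1 − 1(55.03) = 43.07
  R: 0 + 1(55.03) − 1(40.53) = 14.5
  V: 0 + 1(40.53) = 40.53
Total out = 43.07 + 14.5 + 40.53 = 98.1 kmol.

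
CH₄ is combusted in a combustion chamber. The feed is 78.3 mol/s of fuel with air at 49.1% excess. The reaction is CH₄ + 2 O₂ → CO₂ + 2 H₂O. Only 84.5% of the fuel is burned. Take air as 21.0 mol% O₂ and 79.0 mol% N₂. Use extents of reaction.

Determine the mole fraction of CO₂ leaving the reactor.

0.0556

Stoichiometric O₂ = 2 × 78.3 = 156.6 mol/s; O₂ fed = 156.6 × 1.491 = 233.5 mol/s.
N₂ fed = 233.5 × 79/21 = 878.4 mol/s.
Fuel reacted = 0.845 × 78.3 → ξ = 66.16 mol/s.
Outlet (n = n₀ + ν ξ):
  CH₄: 78.3 − 1(66.16) = 12.14
  O₂: 233.5 − 2(66.16) = 101.2
  N₂: 878.4 (inert)
  CO₂: 0 + 1(66.16) = 66.16
  H₂O: 0 + 2(66.16) = 132.3
Total out = 1190 mol/s; y_CO₂ = 66.16 / 1190 = 0.05559.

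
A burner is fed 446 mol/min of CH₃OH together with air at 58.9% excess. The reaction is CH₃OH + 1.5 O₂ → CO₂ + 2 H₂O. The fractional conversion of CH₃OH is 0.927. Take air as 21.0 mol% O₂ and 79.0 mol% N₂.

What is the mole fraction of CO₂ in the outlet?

0.0723

Stoichiometric O₂ = 1.5 × 446 = 669 mol/min; O₂ fed = 669 × 1.589 = 1063 mol/min.
N₂ fed = 1063 × 79/21 = 3999 mol/min.
Fuel reacted = 0.927 × 446 → ξ = 413.4 mol/min.
Outlet (n = n₀ + ν ξ):
  CH₃OH: 446 − 1(413.4) = 32.56
  O₂: 1063 − 1.5(413.4) = 442.9
  N₂: 3999 (inert)
  CO₂: 0 + 1(413.4) = 413.4
  H₂O: 0 + 2(413.4) = 826.9
Total out = 5715 mol/min; y_CO₂ = 413.4 / 5715 = 0.07235.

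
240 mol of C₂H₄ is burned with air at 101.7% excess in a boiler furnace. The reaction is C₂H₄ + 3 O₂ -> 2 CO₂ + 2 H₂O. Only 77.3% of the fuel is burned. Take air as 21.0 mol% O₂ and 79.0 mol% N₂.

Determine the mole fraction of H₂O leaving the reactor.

Stoichiometric O₂ = 3 × 240 = 720 mol; O₂ fed = 720 × 2.017 = 1452 mol.
N₂ fed = 1452 × 79/21 = 5463 mol.
Fuel reacted = 0.773 × 240 → ξ = 185.5 mol.
Outlet (n = n₀ + ν ξ):
  C₂H₄: 240 − 1(185.5) = 54.48
  O₂: 1452 − 3(185.5) = 895.7
  N₂: 5463 (inert)
  CO₂: 0 + 2(185.5) = 371
  H₂O: 0 + 2(185.5) = 371
Total out = 7155 mol; y_H₂O = 371 / 7155 = 0.05185.

0.0519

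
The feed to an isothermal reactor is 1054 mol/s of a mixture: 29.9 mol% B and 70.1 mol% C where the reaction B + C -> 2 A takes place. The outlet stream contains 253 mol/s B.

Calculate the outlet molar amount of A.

For B: n = n₀ − 1ξ → 253 = 315.1 − 1ξ, giving ξ = 62.15 mol/s.
Outlet amounts (n = n₀ + ν ξ):
  B: 315.1 − 1(62.15) = 253
  C: 738.9 − 1(62.15) = 676.7
  A: 0 + 2(62.15) = 124.3

124 mol/s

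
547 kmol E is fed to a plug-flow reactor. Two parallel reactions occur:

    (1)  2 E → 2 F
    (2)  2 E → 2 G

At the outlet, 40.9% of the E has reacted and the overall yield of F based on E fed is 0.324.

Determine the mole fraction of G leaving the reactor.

0.085

Yield of F: 2ξ₁ / 547 = 0.324 → ξ₁ = 88.61 kmol.
Conversion of E: 2ξ₁ + 2ξ₂ = 0.409 × 547 = 223.7 → ξ₂ = 23.25 kmol.
Outlet amounts (n = n₀ + Σ ν·ξ):
  E: 547 − 2(88.61) − 2(23.25) = 323.3
  F: 0 + 2(88.61) = 177.2
  G: 0 + 2(23.25) = 46.49
Total out = 547 kmol; y_G = 46.49 / 547 = 0.085.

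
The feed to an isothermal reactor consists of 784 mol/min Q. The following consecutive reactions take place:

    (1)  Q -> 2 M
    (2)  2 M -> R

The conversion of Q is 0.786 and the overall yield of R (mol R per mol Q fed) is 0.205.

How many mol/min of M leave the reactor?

911 mol/min

Conversion of Q: Q consumed = 1ξ₁ = 0.786 × 784 → ξ₁ = 616.2 mol/min.
Yield of R: 1ξ₂ / 784 = 0.205 → ξ₂ = 160.7 mol/min.
Outlet amounts (n = n₀ + Σ ν·ξ):
  Q: 784 − 1(616.2) = 167.8
  M: 0 + 2(616.2) − 2(160.7) = 911
  R: 0 + 1(160.7) = 160.7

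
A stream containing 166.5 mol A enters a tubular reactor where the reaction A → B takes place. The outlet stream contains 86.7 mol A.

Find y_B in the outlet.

0.479

For A: n = n₀ − 1ξ → 86.7 = 166.5 − 1ξ, giving ξ = 79.8 mol.
Outlet amounts (n = n₀ + ν ξ):
  A: 166.5 − 1(79.8) = 86.7
  B: 0 + 1(79.8) = 79.8
Total out = 166.5 mol; y_B = 79.8 / 166.5 = 0.4793.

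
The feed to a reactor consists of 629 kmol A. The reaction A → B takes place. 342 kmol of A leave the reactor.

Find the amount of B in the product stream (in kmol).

287 kmol

For A: n = n₀ − 1ξ → 342 = 629 − 1ξ, giving ξ = 287 kmol.
Outlet amounts (n = n₀ + ν ξ):
  A: 629 − 1(287) = 342
  B: 0 + 1(287) = 287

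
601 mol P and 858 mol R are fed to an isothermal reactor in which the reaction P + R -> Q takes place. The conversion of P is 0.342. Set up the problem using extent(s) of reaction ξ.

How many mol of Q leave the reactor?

P reacted = 0.342 × 601 = 205.5 mol; ν_P = −1, so ξ = 205.5/1 = 205.5 mol.
Outlet amounts (n = n₀ + ν ξ):
  P: 601 − 1(205.5) = 395.5
  R: 858 − 1(205.5) = 652.5
  Q: 0 + 1(205.5) = 205.5

206 mol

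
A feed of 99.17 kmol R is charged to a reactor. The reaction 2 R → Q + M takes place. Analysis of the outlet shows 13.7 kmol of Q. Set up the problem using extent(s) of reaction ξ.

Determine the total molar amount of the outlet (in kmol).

For Q: n = n₀ + 1ξ → 13.7 = 0 + 1ξ, giving ξ = 13.7 kmol.
Outlet amounts (n = n₀ + ν ξ):
  R: 99.17 − 2(13.7) = 71.77
  Q: 0 + 1(13.7) = 13.7
  M: 0 + 1(13.7) = 13.7
Total out = 71.77 + 13.7 + 13.7 = 99.17 kmol.

99.2 kmol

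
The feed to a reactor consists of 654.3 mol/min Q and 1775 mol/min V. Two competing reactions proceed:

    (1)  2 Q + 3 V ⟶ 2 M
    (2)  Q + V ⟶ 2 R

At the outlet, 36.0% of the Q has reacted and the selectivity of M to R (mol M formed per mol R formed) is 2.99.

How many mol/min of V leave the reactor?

Conversion of Q: Q consumed = 0.36 × 654.3 = 235.5 mol/min = 2ξ₁ + 1ξ₂.
Selectivity: 2ξ₁ / (2ξ₂) = 2.99 → ξ₁ = 2.99 ξ₂.
Substitute: (2·2.99 + 1) ξ₂ = 235.5 → ξ₂ = 33.75 mol/min, ξ₁ = 100.9 mol/min.
Outlet amounts (n = n₀ + Σ ν·ξ):
  Q: 654.3 − 2(100.9) − 1(33.75) = 418.8
  V: 1775 − 3(100.9) − 1(33.75) = 1439
  M: 0 + 2(100.9) = 201.8
  R: 0 + 2(33.75) = 67.49

1440 mol/min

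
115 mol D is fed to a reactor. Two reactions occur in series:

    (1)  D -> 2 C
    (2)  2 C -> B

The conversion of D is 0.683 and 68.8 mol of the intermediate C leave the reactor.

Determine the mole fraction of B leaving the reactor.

Conversion of D: D consumed = 1ξ₁ = 0.683 × 115 → ξ₁ = 78.55 mol.
C balance: n_C = 0 + 2ξ₁ − 2ξ₂ = 68.8 → ξ₂ = (2·78.55 − 68.8)/2 = 44.15 mol.
Outlet amounts (n = n₀ + Σ ν·ξ):
  D: 115 − 1(78.55) = 36.45
  C: 0 + 2(78.55) − 2(44.15) = 68.8
  B: 0 + 1(44.15) = 44.15
Total out = 149.4 mol; y_B = 44.15 / 149.4 = 0.2955.

0.295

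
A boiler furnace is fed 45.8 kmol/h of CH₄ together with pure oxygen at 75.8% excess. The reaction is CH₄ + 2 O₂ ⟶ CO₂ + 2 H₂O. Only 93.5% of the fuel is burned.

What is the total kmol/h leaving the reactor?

Stoichiometric O₂ = 2 × 45.8 = 91.6 kmol/h; O₂ fed = 91.6 × 1.758 = 161 kmol/h.
Fuel reacted = 0.935 × 45.8 → ξ = 42.82 kmol/h.
Outlet (n = n₀ + ν ξ):
  CH₄: 45.8 − 1(42.82) = 2.977
  O₂: 161 − 2(42.82) = 75.39
  CO₂: 0 + 1(42.82) = 42.82
  H₂O: 0 + 2(42.82) = 85.65
Total out = 2.977 + 75.39 + 42.82 + 85.65 = 206.8 kmol/h.

207 kmol/h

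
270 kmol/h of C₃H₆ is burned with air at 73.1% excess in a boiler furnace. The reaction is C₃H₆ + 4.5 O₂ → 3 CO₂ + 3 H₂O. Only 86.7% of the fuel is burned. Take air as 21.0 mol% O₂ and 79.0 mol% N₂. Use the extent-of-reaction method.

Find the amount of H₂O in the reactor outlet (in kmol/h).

702 kmol/h

Stoichiometric O₂ = 4.5 × 270 = 1215 kmol/h; O₂ fed = 1215 × 1.731 = 2103 kmol/h.
N₂ fed = 2103 × 79/21 = 7912 kmol/h.
Fuel reacted = 0.867 × 270 → ξ = 234.1 kmol/h.
Outlet (n = n₀ + ν ξ):
  C₃H₆: 270 − 1(234.1) = 35.91
  O₂: 2103 − 4.5(234.1) = 1050
  N₂: 7912 (inert)
  CO₂: 0 + 3(234.1) = 702.3
  H₂O: 0 + 3(234.1) = 702.3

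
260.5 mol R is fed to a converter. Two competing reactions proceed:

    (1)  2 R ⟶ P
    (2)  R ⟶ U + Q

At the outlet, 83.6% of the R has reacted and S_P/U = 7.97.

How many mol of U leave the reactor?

12.9 mol

Conversion of R: R consumed = 0.836 × 260.5 = 217.8 mol = 2ξ₁ + 1ξ₂.
Selectivity: 1ξ₁ / (1ξ₂) = 7.97 → ξ₁ = 7.97 ξ₂.
Substitute: (2·7.97 + 1) ξ₂ = 217.8 → ξ₂ = 12.86 mol, ξ₁ = 102.5 mol.
Outlet amounts (n = n₀ + Σ ν·ξ):
  R: 260.5 − 2(102.5) − 1(12.86) = 42.72
  P: 0 + 1(102.5) = 102.5
  U: 0 + 1(12.86) = 12.86
  Q: 0 + 1(12.86) = 12.86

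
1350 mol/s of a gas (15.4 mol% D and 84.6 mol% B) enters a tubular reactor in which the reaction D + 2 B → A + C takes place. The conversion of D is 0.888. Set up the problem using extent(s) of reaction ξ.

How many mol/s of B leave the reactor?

773 mol/s

D reacted = 0.888 × 207.9 = 184.6 mol/s; ν_D = −1, so ξ = 184.6/1 = 184.6 mol/s.
Outlet amounts (n = n₀ + ν ξ):
  D: 207.9 − 1(184.6) = 23.28
  B: 1142 − 2(184.6) = 772.9
  A: 0 + 1(184.6) = 184.6
  C: 0 + 1(184.6) = 184.6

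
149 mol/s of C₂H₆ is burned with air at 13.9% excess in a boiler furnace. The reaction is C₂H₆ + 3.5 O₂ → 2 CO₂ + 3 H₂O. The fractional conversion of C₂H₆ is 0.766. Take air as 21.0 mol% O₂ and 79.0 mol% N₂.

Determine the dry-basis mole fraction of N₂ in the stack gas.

Stoichiometric O₂ = 3.5 × 149 = 521.5 mol/s; O₂ fed = 521.5 × 1.139 = 594 mol/s.
N₂ fed = 594 × 79/21 = 2235 mol/s.
Fuel reacted = 0.766 × 149 → ξ = 114.1 mol/s.
Outlet (n = n₀ + ν ξ):
  C₂H₆: 149 − 1(114.1) = 34.87
  O₂: 594 − 3.5(114.1) = 194.5
  N₂: 2235 (inert)
  CO₂: 0 + 2(114.1) = 228.3
  H₂O: 0 + 3(114.1) = 342.4
Dry total = 2692 mol/s; y_N₂ (dry) = 2235 / 2692 = 0.83.

0.83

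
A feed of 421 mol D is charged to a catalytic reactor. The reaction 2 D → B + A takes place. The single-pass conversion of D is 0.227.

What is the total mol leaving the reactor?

D reacted = 0.227 × 421 = 95.57 mol; ν_D = −2, so ξ = 95.57/2 = 47.78 mol.
Outlet amounts (n = n₀ + ν ξ):
  D: 421 − 2(47.78) = 325.4
  B: 0 + 1(47.78) = 47.78
  A: 0 + 1(47.78) = 47.78
Total out = 325.4 + 47.78 + 47.78 = 421 mol.

421 mol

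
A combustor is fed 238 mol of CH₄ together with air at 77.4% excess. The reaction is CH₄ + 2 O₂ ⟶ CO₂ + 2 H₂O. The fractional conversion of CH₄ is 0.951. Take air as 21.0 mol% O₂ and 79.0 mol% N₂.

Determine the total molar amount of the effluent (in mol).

Stoichiometric O₂ = 2 × 238 = 476 mol; O₂ fed = 476 × 1.774 = 844.4 mol.
N₂ fed = 844.4 × 79/21 = 3177 mol.
Fuel reacted = 0.951 × 238 → ξ = 226.3 mol.
Outlet (n = n₀ + ν ξ):
  CH₄: 238 − 1(226.3) = 11.66
  O₂: 844.4 − 2(226.3) = 391.7
  N₂: 3177 (inert)
  CO₂: 0 + 1(226.3) = 226.3
  H₂O: 0 + 2(226.3) = 452.7
Total out = 11.66 + 391.7 + 3177 + 226.3 + 452.7 = 4259 mol.

4260 mol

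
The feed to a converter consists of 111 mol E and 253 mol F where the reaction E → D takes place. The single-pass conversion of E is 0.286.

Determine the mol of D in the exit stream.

31.7 mol

E reacted = 0.286 × 111 = 31.75 mol; ν_E = −1, so ξ = 31.75/1 = 31.75 mol.
Outlet amounts (n = n₀ + ν ξ):
  E: 111 − 1(31.75) = 79.25
  D: 0 + 1(31.75) = 31.75
  F: 253 (inert)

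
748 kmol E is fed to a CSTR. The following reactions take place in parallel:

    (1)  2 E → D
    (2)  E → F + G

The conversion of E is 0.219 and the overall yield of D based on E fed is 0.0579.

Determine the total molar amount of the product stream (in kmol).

782 kmol

Yield of D: 1ξ₁ / 748 = 0.0579 → ξ₁ = 43.31 kmol.
Conversion of E: 2ξ₁ + 1ξ₂ = 0.219 × 748 = 163.8 → ξ₂ = 77.19 kmol.
Outlet amounts (n = n₀ + Σ ν·ξ):
  E: 748 − 2(43.31) − 1(77.19) = 584.2
  D: 0 + 1(43.31) = 43.31
  F: 0 + 1(77.19) = 77.19
  G: 0 + 1(77.19) = 77.19
Total out = 584.2 + 43.31 + 77.19 + 77.19 = 781.9 kmol.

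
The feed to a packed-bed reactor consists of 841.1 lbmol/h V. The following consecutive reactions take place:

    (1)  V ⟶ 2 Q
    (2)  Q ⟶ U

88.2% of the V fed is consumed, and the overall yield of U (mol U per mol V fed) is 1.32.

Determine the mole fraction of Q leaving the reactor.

Conversion of V: V consumed = 1ξ₁ = 0.882 × 841.1 → ξ₁ = 741.9 lbmol/h.
Yield of U: 1ξ₂ / 841.1 = 1.32 → ξ₂ = 1110 lbmol/h.
Outlet amounts (n = n₀ + Σ ν·ξ):
  V: 841.1 − 1(741.9) = 99.25
  Q: 0 + 2(741.9) − 1(1110) = 373.4
  U: 0 + 1(1110) = 1110
Total out = 1583 lbmol/h; y_Q = 373.4 / 1583 = 0.2359.

0.236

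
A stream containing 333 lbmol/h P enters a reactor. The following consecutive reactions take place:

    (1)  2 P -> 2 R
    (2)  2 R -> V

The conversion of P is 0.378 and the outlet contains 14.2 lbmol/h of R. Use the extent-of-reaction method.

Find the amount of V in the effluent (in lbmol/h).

55.8 lbmol/h

Conversion of P: P consumed = 2ξ₁ = 0.378 × 333 → ξ₁ = 62.94 lbmol/h.
R balance: n_R = 0 + 2ξ₁ − 2ξ₂ = 14.2 → ξ₂ = (2·62.94 − 14.2)/2 = 55.84 lbmol/h.
Outlet amounts (n = n₀ + Σ ν·ξ):
  P: 333 − 2(62.94) = 207.1
  R: 0 + 2(62.94) − 2(55.84) = 14.2
  V: 0 + 1(55.84) = 55.84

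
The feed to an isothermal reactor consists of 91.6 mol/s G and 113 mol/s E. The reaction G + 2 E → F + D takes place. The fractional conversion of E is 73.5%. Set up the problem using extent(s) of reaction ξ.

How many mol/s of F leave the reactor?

E reacted = 0.735 × 113 = 83.05 mol/s; ν_E = −2, so ξ = 83.05/2 = 41.53 mol/s.
Outlet amounts (n = n₀ + ν ξ):
  G: 91.6 − 1(41.53) = 50.07
  E: 113 − 2(41.53) = 29.95
  F: 0 + 1(41.53) = 41.53
  D: 0 + 1(41.53) = 41.53

41.5 mol/s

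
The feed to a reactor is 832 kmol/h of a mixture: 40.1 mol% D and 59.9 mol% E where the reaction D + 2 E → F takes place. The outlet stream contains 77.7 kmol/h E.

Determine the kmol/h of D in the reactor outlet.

For E: n = n₀ − 2ξ → 77.7 = 498.4 − 2ξ, giving ξ = 210.3 kmol/h.
Outlet amounts (n = n₀ + ν ξ):
  D: 333.6 − 1(210.3) = 123.3
  E: 498.4 − 2(210.3) = 77.7
  F: 0 + 1(210.3) = 210.3

123 kmol/h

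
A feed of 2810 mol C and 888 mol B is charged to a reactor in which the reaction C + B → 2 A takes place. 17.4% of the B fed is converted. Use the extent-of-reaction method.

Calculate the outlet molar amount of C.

B reacted = 0.174 × 888 = 154.5 mol; ν_B = −1, so ξ = 154.5/1 = 154.5 mol.
Outlet amounts (n = n₀ + ν ξ):
  C: 2810 − 1(154.5) = 2655
  B: 888 − 1(154.5) = 733.5
  A: 0 + 2(154.5) = 309

2660 mol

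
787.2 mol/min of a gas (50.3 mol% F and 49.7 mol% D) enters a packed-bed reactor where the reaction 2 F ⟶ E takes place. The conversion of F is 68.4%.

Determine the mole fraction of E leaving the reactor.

0.208

F reacted = 0.684 × 396 = 270.8 mol/min; ν_F = −2, so ξ = 270.8/2 = 135.4 mol/min.
Outlet amounts (n = n₀ + ν ξ):
  F: 396 − 2(135.4) = 125.1
  E: 0 + 1(135.4) = 135.4
  D: 391.2 (inert)
Total out = 651.8 mol/min; y_E = 135.4 / 651.8 = 0.2078.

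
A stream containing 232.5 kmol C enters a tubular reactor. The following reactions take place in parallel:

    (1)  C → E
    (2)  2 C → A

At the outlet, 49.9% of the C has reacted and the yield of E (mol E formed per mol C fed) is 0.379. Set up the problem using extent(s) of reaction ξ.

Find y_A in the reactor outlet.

Yield of E: 1ξ₁ / 232.5 = 0.379 → ξ₁ = 88.12 kmol.
Conversion of C: 1ξ₁ + 2ξ₂ = 0.499 × 232.5 = 116 → ξ₂ = 13.95 kmol.
Outlet amounts (n = n₀ + Σ ν·ξ):
  C: 232.5 − 1(88.12) − 2(13.95) = 116.5
  E: 0 + 1(88.12) = 88.12
  A: 0 + 1(13.95) = 13.95
Total out = 218.6 kmol; y_A = 13.95 / 218.6 = 0.06383.

0.0638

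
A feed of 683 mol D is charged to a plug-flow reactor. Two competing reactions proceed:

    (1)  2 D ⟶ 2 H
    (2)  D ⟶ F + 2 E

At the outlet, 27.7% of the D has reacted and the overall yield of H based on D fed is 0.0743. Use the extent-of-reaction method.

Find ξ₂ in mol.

Yield of H: 2ξ₁ / 683 = 0.0743 → ξ₁ = 25.37 mol.
Conversion of D: 2ξ₁ + 1ξ₂ = 0.277 × 683 = 189.2 → ξ₂ = 138.4 mol.
Outlet amounts (n = n₀ + Σ ν·ξ):
  D: 683 − 2(25.37) − 1(138.4) = 493.8
  H: 0 + 2(25.37) = 50.75
  F: 0 + 1(138.4) = 138.4
  E: 0 + 2(138.4) = 276.9

ξ₂ = 138 mol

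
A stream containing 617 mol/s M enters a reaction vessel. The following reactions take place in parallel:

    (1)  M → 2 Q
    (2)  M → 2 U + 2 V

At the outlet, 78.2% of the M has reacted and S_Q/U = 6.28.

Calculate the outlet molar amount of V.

Conversion of M: M consumed = 0.782 × 617 = 482.5 mol/s = 1ξ₁ + 1ξ₂.
Selectivity: 2ξ₁ / (2ξ₂) = 6.28 → ξ₁ = 6.28 ξ₂.
Substitute: (1·6.28 + 1) ξ₂ = 482.5 → ξ₂ = 66.28 mol/s, ξ₁ = 416.2 mol/s.
Outlet amounts (n = n₀ + Σ ν·ξ):
  M: 617 − 1(416.2) − 1(66.28) = 134.5
  Q: 0 + 2(416.2) = 832.4
  U: 0 + 2(66.28) = 132.6
  V: 0 + 2(66.28) = 132.6

133 mol/s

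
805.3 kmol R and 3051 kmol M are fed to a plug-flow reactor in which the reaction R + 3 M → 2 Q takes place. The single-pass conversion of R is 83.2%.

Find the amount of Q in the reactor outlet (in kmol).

1340 kmol

R reacted = 0.832 × 805.3 = 670 kmol; ν_R = −1, so ξ = 670/1 = 670 kmol.
Outlet amounts (n = n₀ + ν ξ):
  R: 805.3 − 1(670) = 135.3
  M: 3051 − 3(670) = 1041
  Q: 0 + 2(670) = 1340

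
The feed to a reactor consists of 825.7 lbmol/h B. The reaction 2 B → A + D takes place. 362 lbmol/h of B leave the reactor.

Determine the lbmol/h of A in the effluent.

232 lbmol/h

For B: n = n₀ − 2ξ → 362 = 825.7 − 2ξ, giving ξ = 231.9 lbmol/h.
Outlet amounts (n = n₀ + ν ξ):
  B: 825.7 − 2(231.9) = 362
  A: 0 + 1(231.9) = 231.9
  D: 0 + 1(231.9) = 231.9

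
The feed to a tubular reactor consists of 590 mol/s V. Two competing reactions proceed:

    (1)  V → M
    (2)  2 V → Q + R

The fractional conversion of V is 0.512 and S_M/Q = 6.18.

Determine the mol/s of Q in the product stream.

36.9 mol/s

Conversion of V: V consumed = 0.512 × 590 = 302.1 mol/s = 1ξ₁ + 2ξ₂.
Selectivity: 1ξ₁ / (1ξ₂) = 6.18 → ξ₁ = 6.18 ξ₂.
Substitute: (1·6.18 + 2) ξ₂ = 302.1 → ξ₂ = 36.93 mol/s, ξ₁ = 228.2 mol/s.
Outlet amounts (n = n₀ + Σ ν·ξ):
  V: 590 − 1(228.2) − 2(36.93) = 287.9
  M: 0 + 1(228.2) = 228.2
  Q: 0 + 1(36.93) = 36.93
  R: 0 + 1(36.93) = 36.93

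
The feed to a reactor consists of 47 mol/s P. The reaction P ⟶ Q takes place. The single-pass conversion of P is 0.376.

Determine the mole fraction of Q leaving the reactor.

P reacted = 0.376 × 47 = 17.67 mol/s; ν_P = −1, so ξ = 17.67/1 = 17.67 mol/s.
Outlet amounts (n = n₀ + ν ξ):
  P: 47 − 1(17.67) = 29.33
  Q: 0 + 1(17.67) = 17.67
Total out = 47 mol/s; y_Q = 17.67 / 47 = 0.376.

0.376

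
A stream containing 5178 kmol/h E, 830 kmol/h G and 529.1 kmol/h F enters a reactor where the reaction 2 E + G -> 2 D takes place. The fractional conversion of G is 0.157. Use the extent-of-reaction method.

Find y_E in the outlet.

0.768

G reacted = 0.157 × 830 = 130.3 kmol/h; ν_G = −1, so ξ = 130.3/1 = 130.3 kmol/h.
Outlet amounts (n = n₀ + ν ξ):
  E: 5178 − 2(130.3) = 4917
  G: 830 − 1(130.3) = 699.7
  D: 0 + 2(130.3) = 260.6
  F: 529.1 (inert)
Total out = 6407 kmol/h; y_E = 4917 / 6407 = 0.7675.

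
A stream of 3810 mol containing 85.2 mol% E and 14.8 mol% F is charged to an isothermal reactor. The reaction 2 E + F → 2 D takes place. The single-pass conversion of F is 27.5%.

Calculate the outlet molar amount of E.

2940 mol

F reacted = 0.275 × 563.9 = 155.1 mol; ν_F = −1, so ξ = 155.1/1 = 155.1 mol.
Outlet amounts (n = n₀ + ν ξ):
  E: 3246 − 2(155.1) = 2936
  F: 563.9 − 1(155.1) = 408.8
  D: 0 + 2(155.1) = 310.1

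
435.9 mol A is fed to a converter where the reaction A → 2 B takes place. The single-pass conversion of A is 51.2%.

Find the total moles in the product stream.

659 mol

A reacted = 0.512 × 435.9 = 223.2 mol; ν_A = −1, so ξ = 223.2/1 = 223.2 mol.
Outlet amounts (n = n₀ + ν ξ):
  A: 435.9 − 1(223.2) = 212.7
  B: 0 + 2(223.2) = 446.4
Total out = 212.7 + 446.4 = 659.1 mol.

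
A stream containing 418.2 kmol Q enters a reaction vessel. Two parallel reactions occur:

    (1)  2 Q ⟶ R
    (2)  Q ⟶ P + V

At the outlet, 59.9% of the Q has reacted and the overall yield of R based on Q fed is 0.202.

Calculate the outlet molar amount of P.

81.5 kmol

Yield of R: 1ξ₁ / 418.2 = 0.202 → ξ₁ = 84.48 kmol.
Conversion of Q: 2ξ₁ + 1ξ₂ = 0.599 × 418.2 = 250.5 → ξ₂ = 81.55 kmol.
Outlet amounts (n = n₀ + Σ ν·ξ):
  Q: 418.2 − 2(84.48) − 1(81.55) = 167.7
  R: 0 + 1(84.48) = 84.48
  P: 0 + 1(81.55) = 81.55
  V: 0 + 1(81.55) = 81.55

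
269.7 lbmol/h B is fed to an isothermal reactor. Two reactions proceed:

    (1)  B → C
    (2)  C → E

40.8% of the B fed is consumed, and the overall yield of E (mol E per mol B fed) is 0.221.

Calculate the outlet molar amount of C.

Conversion of B: B consumed = 1ξ₁ = 0.408 × 269.7 → ξ₁ = 110 lbmol/h.
Yield of E: 1ξ₂ / 269.7 = 0.221 → ξ₂ = 59.6 lbmol/h.
Outlet amounts (n = n₀ + Σ ν·ξ):
  B: 269.7 − 1(110) = 159.7
  C: 0 + 1(110) − 1(59.6) = 50.43
  E: 0 + 1(59.6) = 59.6

50.4 lbmol/h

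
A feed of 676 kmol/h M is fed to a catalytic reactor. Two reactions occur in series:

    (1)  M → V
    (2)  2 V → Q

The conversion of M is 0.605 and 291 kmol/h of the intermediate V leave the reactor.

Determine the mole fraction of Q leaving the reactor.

0.0956

Conversion of M: M consumed = 1ξ₁ = 0.605 × 676 → ξ₁ = 409 kmol/h.
V balance: n_V = 0 + 1ξ₁ − 2ξ₂ = 291 → ξ₂ = (1·409 − 291)/2 = 58.99 kmol/h.
Outlet amounts (n = n₀ + Σ ν·ξ):
  M: 676 − 1(409) = 267
  V: 0 + 1(409) − 2(58.99) = 291
  Q: 0 + 1(58.99) = 58.99
Total out = 617 kmol/h; y_Q = 58.99 / 617 = 0.09561.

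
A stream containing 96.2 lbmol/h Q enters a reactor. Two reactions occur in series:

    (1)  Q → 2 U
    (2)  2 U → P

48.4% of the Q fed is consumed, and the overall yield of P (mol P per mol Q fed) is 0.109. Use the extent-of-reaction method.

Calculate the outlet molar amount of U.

72.2 lbmol/h

Conversion of Q: Q consumed = 1ξ₁ = 0.484 × 96.2 → ξ₁ = 46.56 lbmol/h.
Yield of P: 1ξ₂ / 96.2 = 0.109 → ξ₂ = 10.49 lbmol/h.
Outlet amounts (n = n₀ + Σ ν·ξ):
  Q: 96.2 − 1(46.56) = 49.64
  U: 0 + 2(46.56) − 2(10.49) = 72.15
  P: 0 + 1(10.49) = 10.49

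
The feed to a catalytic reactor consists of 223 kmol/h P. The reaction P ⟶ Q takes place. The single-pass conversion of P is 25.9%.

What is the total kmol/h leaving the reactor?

223 kmol/h

P reacted = 0.259 × 223 = 57.76 kmol/h; ν_P = −1, so ξ = 57.76/1 = 57.76 kmol/h.
Outlet amounts (n = n₀ + ν ξ):
  P: 223 − 1(57.76) = 165.2
  Q: 0 + 1(57.76) = 57.76
Total out = 165.2 + 57.76 = 223 kmol/h.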